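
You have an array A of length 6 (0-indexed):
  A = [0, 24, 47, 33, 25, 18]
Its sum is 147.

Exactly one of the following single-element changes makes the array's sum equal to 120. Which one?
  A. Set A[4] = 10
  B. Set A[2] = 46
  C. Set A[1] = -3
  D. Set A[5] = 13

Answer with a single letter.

Option A: A[4] 25->10, delta=-15, new_sum=147+(-15)=132
Option B: A[2] 47->46, delta=-1, new_sum=147+(-1)=146
Option C: A[1] 24->-3, delta=-27, new_sum=147+(-27)=120 <-- matches target
Option D: A[5] 18->13, delta=-5, new_sum=147+(-5)=142

Answer: C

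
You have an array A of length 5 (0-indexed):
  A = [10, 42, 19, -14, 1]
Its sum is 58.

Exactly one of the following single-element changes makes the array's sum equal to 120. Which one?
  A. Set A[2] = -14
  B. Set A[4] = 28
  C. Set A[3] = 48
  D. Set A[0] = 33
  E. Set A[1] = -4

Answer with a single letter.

Option A: A[2] 19->-14, delta=-33, new_sum=58+(-33)=25
Option B: A[4] 1->28, delta=27, new_sum=58+(27)=85
Option C: A[3] -14->48, delta=62, new_sum=58+(62)=120 <-- matches target
Option D: A[0] 10->33, delta=23, new_sum=58+(23)=81
Option E: A[1] 42->-4, delta=-46, new_sum=58+(-46)=12

Answer: C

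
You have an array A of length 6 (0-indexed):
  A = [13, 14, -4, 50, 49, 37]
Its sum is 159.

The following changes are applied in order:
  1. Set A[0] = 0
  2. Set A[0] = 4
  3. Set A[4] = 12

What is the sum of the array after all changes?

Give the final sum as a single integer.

Answer: 113

Derivation:
Initial sum: 159
Change 1: A[0] 13 -> 0, delta = -13, sum = 146
Change 2: A[0] 0 -> 4, delta = 4, sum = 150
Change 3: A[4] 49 -> 12, delta = -37, sum = 113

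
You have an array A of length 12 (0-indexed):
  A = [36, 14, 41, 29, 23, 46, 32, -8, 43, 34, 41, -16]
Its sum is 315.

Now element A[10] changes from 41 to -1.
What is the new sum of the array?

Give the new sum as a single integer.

Old value at index 10: 41
New value at index 10: -1
Delta = -1 - 41 = -42
New sum = old_sum + delta = 315 + (-42) = 273

Answer: 273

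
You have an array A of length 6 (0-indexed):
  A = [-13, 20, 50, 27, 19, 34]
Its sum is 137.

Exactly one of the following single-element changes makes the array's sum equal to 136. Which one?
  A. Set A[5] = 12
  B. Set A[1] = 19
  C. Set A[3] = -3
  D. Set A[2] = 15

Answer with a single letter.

Answer: B

Derivation:
Option A: A[5] 34->12, delta=-22, new_sum=137+(-22)=115
Option B: A[1] 20->19, delta=-1, new_sum=137+(-1)=136 <-- matches target
Option C: A[3] 27->-3, delta=-30, new_sum=137+(-30)=107
Option D: A[2] 50->15, delta=-35, new_sum=137+(-35)=102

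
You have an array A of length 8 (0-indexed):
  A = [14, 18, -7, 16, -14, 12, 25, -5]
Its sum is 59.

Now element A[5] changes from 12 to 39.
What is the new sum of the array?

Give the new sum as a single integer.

Old value at index 5: 12
New value at index 5: 39
Delta = 39 - 12 = 27
New sum = old_sum + delta = 59 + (27) = 86

Answer: 86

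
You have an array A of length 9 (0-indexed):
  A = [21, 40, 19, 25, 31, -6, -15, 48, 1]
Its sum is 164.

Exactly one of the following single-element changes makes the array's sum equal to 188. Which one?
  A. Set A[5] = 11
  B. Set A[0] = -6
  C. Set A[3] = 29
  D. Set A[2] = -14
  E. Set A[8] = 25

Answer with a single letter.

Option A: A[5] -6->11, delta=17, new_sum=164+(17)=181
Option B: A[0] 21->-6, delta=-27, new_sum=164+(-27)=137
Option C: A[3] 25->29, delta=4, new_sum=164+(4)=168
Option D: A[2] 19->-14, delta=-33, new_sum=164+(-33)=131
Option E: A[8] 1->25, delta=24, new_sum=164+(24)=188 <-- matches target

Answer: E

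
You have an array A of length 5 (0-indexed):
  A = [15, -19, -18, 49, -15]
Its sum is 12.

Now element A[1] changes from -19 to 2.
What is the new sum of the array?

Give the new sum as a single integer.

Answer: 33

Derivation:
Old value at index 1: -19
New value at index 1: 2
Delta = 2 - -19 = 21
New sum = old_sum + delta = 12 + (21) = 33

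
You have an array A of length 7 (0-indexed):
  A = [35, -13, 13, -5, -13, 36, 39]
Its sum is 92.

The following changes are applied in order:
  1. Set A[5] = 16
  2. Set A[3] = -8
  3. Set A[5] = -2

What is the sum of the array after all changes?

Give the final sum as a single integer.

Answer: 51

Derivation:
Initial sum: 92
Change 1: A[5] 36 -> 16, delta = -20, sum = 72
Change 2: A[3] -5 -> -8, delta = -3, sum = 69
Change 3: A[5] 16 -> -2, delta = -18, sum = 51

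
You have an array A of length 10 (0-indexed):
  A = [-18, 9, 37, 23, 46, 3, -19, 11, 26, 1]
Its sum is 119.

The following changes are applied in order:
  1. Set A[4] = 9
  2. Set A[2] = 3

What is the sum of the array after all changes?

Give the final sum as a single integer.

Answer: 48

Derivation:
Initial sum: 119
Change 1: A[4] 46 -> 9, delta = -37, sum = 82
Change 2: A[2] 37 -> 3, delta = -34, sum = 48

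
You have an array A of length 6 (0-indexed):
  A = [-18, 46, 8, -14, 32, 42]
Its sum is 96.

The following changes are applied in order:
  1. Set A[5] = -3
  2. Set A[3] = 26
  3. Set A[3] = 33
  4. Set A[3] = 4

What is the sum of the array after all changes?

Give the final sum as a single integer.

Answer: 69

Derivation:
Initial sum: 96
Change 1: A[5] 42 -> -3, delta = -45, sum = 51
Change 2: A[3] -14 -> 26, delta = 40, sum = 91
Change 3: A[3] 26 -> 33, delta = 7, sum = 98
Change 4: A[3] 33 -> 4, delta = -29, sum = 69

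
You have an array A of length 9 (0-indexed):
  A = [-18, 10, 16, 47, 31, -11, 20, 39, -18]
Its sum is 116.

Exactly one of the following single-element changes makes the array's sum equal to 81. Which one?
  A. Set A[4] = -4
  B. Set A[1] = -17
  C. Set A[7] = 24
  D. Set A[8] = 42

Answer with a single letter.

Option A: A[4] 31->-4, delta=-35, new_sum=116+(-35)=81 <-- matches target
Option B: A[1] 10->-17, delta=-27, new_sum=116+(-27)=89
Option C: A[7] 39->24, delta=-15, new_sum=116+(-15)=101
Option D: A[8] -18->42, delta=60, new_sum=116+(60)=176

Answer: A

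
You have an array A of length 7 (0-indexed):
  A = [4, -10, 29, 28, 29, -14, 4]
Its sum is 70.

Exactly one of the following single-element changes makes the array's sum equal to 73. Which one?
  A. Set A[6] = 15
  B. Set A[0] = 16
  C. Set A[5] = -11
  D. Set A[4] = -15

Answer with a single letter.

Answer: C

Derivation:
Option A: A[6] 4->15, delta=11, new_sum=70+(11)=81
Option B: A[0] 4->16, delta=12, new_sum=70+(12)=82
Option C: A[5] -14->-11, delta=3, new_sum=70+(3)=73 <-- matches target
Option D: A[4] 29->-15, delta=-44, new_sum=70+(-44)=26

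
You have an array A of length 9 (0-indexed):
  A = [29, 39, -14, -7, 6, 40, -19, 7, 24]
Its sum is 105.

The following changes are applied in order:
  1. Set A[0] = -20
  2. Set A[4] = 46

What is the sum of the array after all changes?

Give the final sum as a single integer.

Initial sum: 105
Change 1: A[0] 29 -> -20, delta = -49, sum = 56
Change 2: A[4] 6 -> 46, delta = 40, sum = 96

Answer: 96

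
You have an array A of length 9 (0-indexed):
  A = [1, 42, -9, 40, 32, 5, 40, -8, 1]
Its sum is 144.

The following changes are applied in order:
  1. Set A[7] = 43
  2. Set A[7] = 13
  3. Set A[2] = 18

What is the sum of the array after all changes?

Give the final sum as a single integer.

Answer: 192

Derivation:
Initial sum: 144
Change 1: A[7] -8 -> 43, delta = 51, sum = 195
Change 2: A[7] 43 -> 13, delta = -30, sum = 165
Change 3: A[2] -9 -> 18, delta = 27, sum = 192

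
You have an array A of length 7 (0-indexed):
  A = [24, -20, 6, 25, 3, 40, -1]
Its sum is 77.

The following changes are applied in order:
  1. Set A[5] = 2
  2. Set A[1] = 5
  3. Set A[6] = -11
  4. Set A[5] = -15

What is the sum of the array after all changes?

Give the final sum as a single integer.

Initial sum: 77
Change 1: A[5] 40 -> 2, delta = -38, sum = 39
Change 2: A[1] -20 -> 5, delta = 25, sum = 64
Change 3: A[6] -1 -> -11, delta = -10, sum = 54
Change 4: A[5] 2 -> -15, delta = -17, sum = 37

Answer: 37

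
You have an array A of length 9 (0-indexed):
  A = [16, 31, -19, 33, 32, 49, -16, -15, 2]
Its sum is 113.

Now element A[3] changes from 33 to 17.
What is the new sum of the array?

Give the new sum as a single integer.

Answer: 97

Derivation:
Old value at index 3: 33
New value at index 3: 17
Delta = 17 - 33 = -16
New sum = old_sum + delta = 113 + (-16) = 97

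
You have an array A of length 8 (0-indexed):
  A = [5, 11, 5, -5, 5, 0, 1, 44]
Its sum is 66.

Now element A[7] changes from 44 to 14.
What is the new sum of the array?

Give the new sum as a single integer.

Old value at index 7: 44
New value at index 7: 14
Delta = 14 - 44 = -30
New sum = old_sum + delta = 66 + (-30) = 36

Answer: 36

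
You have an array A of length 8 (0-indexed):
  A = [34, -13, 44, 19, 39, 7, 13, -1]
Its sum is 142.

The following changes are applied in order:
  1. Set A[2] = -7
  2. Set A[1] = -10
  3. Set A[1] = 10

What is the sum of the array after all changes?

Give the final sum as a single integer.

Answer: 114

Derivation:
Initial sum: 142
Change 1: A[2] 44 -> -7, delta = -51, sum = 91
Change 2: A[1] -13 -> -10, delta = 3, sum = 94
Change 3: A[1] -10 -> 10, delta = 20, sum = 114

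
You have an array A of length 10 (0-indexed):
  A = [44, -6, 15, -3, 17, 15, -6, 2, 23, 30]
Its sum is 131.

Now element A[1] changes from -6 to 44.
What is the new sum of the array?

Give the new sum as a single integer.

Old value at index 1: -6
New value at index 1: 44
Delta = 44 - -6 = 50
New sum = old_sum + delta = 131 + (50) = 181

Answer: 181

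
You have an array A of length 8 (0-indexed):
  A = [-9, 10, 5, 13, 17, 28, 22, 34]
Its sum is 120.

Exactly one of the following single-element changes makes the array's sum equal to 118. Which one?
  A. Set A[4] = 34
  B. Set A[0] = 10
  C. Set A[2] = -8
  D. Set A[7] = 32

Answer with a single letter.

Option A: A[4] 17->34, delta=17, new_sum=120+(17)=137
Option B: A[0] -9->10, delta=19, new_sum=120+(19)=139
Option C: A[2] 5->-8, delta=-13, new_sum=120+(-13)=107
Option D: A[7] 34->32, delta=-2, new_sum=120+(-2)=118 <-- matches target

Answer: D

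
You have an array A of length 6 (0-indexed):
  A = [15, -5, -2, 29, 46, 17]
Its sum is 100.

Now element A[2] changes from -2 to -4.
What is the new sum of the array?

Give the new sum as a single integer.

Old value at index 2: -2
New value at index 2: -4
Delta = -4 - -2 = -2
New sum = old_sum + delta = 100 + (-2) = 98

Answer: 98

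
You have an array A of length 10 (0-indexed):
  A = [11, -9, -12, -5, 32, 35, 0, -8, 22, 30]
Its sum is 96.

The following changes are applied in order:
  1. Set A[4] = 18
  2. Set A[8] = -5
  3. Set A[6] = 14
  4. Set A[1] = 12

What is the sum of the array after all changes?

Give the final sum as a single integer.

Answer: 90

Derivation:
Initial sum: 96
Change 1: A[4] 32 -> 18, delta = -14, sum = 82
Change 2: A[8] 22 -> -5, delta = -27, sum = 55
Change 3: A[6] 0 -> 14, delta = 14, sum = 69
Change 4: A[1] -9 -> 12, delta = 21, sum = 90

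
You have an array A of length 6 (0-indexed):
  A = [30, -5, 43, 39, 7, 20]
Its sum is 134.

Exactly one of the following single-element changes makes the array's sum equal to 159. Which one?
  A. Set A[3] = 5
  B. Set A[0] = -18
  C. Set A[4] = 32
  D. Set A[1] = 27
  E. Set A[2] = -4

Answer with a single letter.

Answer: C

Derivation:
Option A: A[3] 39->5, delta=-34, new_sum=134+(-34)=100
Option B: A[0] 30->-18, delta=-48, new_sum=134+(-48)=86
Option C: A[4] 7->32, delta=25, new_sum=134+(25)=159 <-- matches target
Option D: A[1] -5->27, delta=32, new_sum=134+(32)=166
Option E: A[2] 43->-4, delta=-47, new_sum=134+(-47)=87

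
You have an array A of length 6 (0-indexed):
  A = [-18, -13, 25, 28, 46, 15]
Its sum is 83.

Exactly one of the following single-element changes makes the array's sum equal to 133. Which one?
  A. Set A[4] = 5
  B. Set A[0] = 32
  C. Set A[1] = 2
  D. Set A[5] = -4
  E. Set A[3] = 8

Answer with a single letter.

Option A: A[4] 46->5, delta=-41, new_sum=83+(-41)=42
Option B: A[0] -18->32, delta=50, new_sum=83+(50)=133 <-- matches target
Option C: A[1] -13->2, delta=15, new_sum=83+(15)=98
Option D: A[5] 15->-4, delta=-19, new_sum=83+(-19)=64
Option E: A[3] 28->8, delta=-20, new_sum=83+(-20)=63

Answer: B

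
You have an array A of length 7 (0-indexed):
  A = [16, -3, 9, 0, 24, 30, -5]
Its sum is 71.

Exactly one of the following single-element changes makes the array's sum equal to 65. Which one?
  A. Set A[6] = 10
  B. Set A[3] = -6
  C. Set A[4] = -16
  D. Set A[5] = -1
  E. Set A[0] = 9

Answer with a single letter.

Option A: A[6] -5->10, delta=15, new_sum=71+(15)=86
Option B: A[3] 0->-6, delta=-6, new_sum=71+(-6)=65 <-- matches target
Option C: A[4] 24->-16, delta=-40, new_sum=71+(-40)=31
Option D: A[5] 30->-1, delta=-31, new_sum=71+(-31)=40
Option E: A[0] 16->9, delta=-7, new_sum=71+(-7)=64

Answer: B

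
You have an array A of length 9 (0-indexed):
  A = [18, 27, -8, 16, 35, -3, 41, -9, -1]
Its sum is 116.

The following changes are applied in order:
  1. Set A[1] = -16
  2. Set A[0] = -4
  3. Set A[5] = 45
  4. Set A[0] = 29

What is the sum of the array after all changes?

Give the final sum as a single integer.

Initial sum: 116
Change 1: A[1] 27 -> -16, delta = -43, sum = 73
Change 2: A[0] 18 -> -4, delta = -22, sum = 51
Change 3: A[5] -3 -> 45, delta = 48, sum = 99
Change 4: A[0] -4 -> 29, delta = 33, sum = 132

Answer: 132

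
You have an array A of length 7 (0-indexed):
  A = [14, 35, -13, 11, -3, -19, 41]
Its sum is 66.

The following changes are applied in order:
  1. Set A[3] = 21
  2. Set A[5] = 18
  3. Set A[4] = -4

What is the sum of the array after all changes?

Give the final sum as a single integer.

Answer: 112

Derivation:
Initial sum: 66
Change 1: A[3] 11 -> 21, delta = 10, sum = 76
Change 2: A[5] -19 -> 18, delta = 37, sum = 113
Change 3: A[4] -3 -> -4, delta = -1, sum = 112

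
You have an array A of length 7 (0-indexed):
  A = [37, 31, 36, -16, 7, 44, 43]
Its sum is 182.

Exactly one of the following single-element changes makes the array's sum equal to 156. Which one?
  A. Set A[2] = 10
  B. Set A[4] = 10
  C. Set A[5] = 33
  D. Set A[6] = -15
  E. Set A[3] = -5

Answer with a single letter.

Option A: A[2] 36->10, delta=-26, new_sum=182+(-26)=156 <-- matches target
Option B: A[4] 7->10, delta=3, new_sum=182+(3)=185
Option C: A[5] 44->33, delta=-11, new_sum=182+(-11)=171
Option D: A[6] 43->-15, delta=-58, new_sum=182+(-58)=124
Option E: A[3] -16->-5, delta=11, new_sum=182+(11)=193

Answer: A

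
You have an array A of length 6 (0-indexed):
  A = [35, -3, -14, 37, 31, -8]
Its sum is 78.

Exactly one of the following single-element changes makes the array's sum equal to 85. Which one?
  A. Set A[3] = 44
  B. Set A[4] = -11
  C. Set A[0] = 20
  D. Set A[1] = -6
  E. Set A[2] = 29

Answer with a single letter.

Answer: A

Derivation:
Option A: A[3] 37->44, delta=7, new_sum=78+(7)=85 <-- matches target
Option B: A[4] 31->-11, delta=-42, new_sum=78+(-42)=36
Option C: A[0] 35->20, delta=-15, new_sum=78+(-15)=63
Option D: A[1] -3->-6, delta=-3, new_sum=78+(-3)=75
Option E: A[2] -14->29, delta=43, new_sum=78+(43)=121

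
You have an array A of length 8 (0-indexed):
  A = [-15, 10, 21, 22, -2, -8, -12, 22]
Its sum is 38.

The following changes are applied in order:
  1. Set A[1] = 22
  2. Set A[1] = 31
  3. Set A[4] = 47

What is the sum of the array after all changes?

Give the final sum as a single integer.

Initial sum: 38
Change 1: A[1] 10 -> 22, delta = 12, sum = 50
Change 2: A[1] 22 -> 31, delta = 9, sum = 59
Change 3: A[4] -2 -> 47, delta = 49, sum = 108

Answer: 108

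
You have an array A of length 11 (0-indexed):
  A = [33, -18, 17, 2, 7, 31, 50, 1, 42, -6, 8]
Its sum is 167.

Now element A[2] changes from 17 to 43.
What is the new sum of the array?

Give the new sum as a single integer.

Answer: 193

Derivation:
Old value at index 2: 17
New value at index 2: 43
Delta = 43 - 17 = 26
New sum = old_sum + delta = 167 + (26) = 193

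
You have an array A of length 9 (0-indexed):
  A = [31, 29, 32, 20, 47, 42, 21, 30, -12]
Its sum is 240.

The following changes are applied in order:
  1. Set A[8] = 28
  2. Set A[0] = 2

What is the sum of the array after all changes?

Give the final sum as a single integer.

Answer: 251

Derivation:
Initial sum: 240
Change 1: A[8] -12 -> 28, delta = 40, sum = 280
Change 2: A[0] 31 -> 2, delta = -29, sum = 251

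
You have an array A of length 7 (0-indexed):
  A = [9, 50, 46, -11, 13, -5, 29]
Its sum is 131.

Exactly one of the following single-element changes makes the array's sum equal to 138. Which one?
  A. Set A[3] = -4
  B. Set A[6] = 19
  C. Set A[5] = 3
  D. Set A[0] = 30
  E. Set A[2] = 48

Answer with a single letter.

Option A: A[3] -11->-4, delta=7, new_sum=131+(7)=138 <-- matches target
Option B: A[6] 29->19, delta=-10, new_sum=131+(-10)=121
Option C: A[5] -5->3, delta=8, new_sum=131+(8)=139
Option D: A[0] 9->30, delta=21, new_sum=131+(21)=152
Option E: A[2] 46->48, delta=2, new_sum=131+(2)=133

Answer: A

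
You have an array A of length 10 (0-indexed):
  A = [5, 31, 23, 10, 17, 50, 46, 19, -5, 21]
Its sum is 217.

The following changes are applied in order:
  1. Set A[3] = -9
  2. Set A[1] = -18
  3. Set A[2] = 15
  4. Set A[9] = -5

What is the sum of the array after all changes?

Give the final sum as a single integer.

Answer: 115

Derivation:
Initial sum: 217
Change 1: A[3] 10 -> -9, delta = -19, sum = 198
Change 2: A[1] 31 -> -18, delta = -49, sum = 149
Change 3: A[2] 23 -> 15, delta = -8, sum = 141
Change 4: A[9] 21 -> -5, delta = -26, sum = 115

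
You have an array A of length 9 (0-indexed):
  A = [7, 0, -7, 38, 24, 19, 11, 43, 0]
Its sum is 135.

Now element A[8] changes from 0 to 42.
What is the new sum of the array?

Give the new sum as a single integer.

Old value at index 8: 0
New value at index 8: 42
Delta = 42 - 0 = 42
New sum = old_sum + delta = 135 + (42) = 177

Answer: 177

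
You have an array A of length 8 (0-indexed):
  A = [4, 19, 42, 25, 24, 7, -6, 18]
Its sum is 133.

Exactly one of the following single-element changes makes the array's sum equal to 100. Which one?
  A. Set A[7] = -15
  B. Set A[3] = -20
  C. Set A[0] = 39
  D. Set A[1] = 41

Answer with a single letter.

Option A: A[7] 18->-15, delta=-33, new_sum=133+(-33)=100 <-- matches target
Option B: A[3] 25->-20, delta=-45, new_sum=133+(-45)=88
Option C: A[0] 4->39, delta=35, new_sum=133+(35)=168
Option D: A[1] 19->41, delta=22, new_sum=133+(22)=155

Answer: A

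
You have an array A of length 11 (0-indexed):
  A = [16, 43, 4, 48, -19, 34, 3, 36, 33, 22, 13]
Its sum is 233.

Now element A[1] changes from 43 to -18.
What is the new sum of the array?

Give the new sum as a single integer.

Old value at index 1: 43
New value at index 1: -18
Delta = -18 - 43 = -61
New sum = old_sum + delta = 233 + (-61) = 172

Answer: 172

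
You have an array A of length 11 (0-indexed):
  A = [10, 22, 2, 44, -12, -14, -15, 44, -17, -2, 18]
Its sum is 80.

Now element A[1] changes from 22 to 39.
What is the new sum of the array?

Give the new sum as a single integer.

Answer: 97

Derivation:
Old value at index 1: 22
New value at index 1: 39
Delta = 39 - 22 = 17
New sum = old_sum + delta = 80 + (17) = 97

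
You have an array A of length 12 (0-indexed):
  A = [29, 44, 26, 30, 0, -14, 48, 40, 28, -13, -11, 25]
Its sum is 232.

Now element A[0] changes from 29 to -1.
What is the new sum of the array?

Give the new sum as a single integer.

Old value at index 0: 29
New value at index 0: -1
Delta = -1 - 29 = -30
New sum = old_sum + delta = 232 + (-30) = 202

Answer: 202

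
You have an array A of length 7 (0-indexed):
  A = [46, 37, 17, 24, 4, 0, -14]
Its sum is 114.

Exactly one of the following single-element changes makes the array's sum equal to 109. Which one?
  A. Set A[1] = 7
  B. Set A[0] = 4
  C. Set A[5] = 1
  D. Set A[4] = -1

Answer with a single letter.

Answer: D

Derivation:
Option A: A[1] 37->7, delta=-30, new_sum=114+(-30)=84
Option B: A[0] 46->4, delta=-42, new_sum=114+(-42)=72
Option C: A[5] 0->1, delta=1, new_sum=114+(1)=115
Option D: A[4] 4->-1, delta=-5, new_sum=114+(-5)=109 <-- matches target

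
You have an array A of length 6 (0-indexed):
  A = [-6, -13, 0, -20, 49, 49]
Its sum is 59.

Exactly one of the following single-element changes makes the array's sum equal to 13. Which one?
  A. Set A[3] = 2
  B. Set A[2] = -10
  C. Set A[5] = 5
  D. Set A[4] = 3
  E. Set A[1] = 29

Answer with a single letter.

Answer: D

Derivation:
Option A: A[3] -20->2, delta=22, new_sum=59+(22)=81
Option B: A[2] 0->-10, delta=-10, new_sum=59+(-10)=49
Option C: A[5] 49->5, delta=-44, new_sum=59+(-44)=15
Option D: A[4] 49->3, delta=-46, new_sum=59+(-46)=13 <-- matches target
Option E: A[1] -13->29, delta=42, new_sum=59+(42)=101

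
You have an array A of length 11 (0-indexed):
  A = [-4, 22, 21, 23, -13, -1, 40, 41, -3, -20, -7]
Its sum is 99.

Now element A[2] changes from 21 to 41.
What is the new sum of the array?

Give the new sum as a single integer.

Old value at index 2: 21
New value at index 2: 41
Delta = 41 - 21 = 20
New sum = old_sum + delta = 99 + (20) = 119

Answer: 119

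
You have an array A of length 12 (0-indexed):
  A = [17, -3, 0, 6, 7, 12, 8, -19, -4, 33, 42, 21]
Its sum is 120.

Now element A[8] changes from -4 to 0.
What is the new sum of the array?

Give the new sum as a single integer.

Answer: 124

Derivation:
Old value at index 8: -4
New value at index 8: 0
Delta = 0 - -4 = 4
New sum = old_sum + delta = 120 + (4) = 124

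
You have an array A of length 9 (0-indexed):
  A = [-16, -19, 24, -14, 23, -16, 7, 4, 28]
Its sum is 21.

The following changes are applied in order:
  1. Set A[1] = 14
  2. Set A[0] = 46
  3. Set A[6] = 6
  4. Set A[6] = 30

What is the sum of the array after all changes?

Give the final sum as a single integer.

Answer: 139

Derivation:
Initial sum: 21
Change 1: A[1] -19 -> 14, delta = 33, sum = 54
Change 2: A[0] -16 -> 46, delta = 62, sum = 116
Change 3: A[6] 7 -> 6, delta = -1, sum = 115
Change 4: A[6] 6 -> 30, delta = 24, sum = 139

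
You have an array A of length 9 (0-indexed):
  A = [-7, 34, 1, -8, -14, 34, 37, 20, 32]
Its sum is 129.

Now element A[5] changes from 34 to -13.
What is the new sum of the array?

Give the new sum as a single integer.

Old value at index 5: 34
New value at index 5: -13
Delta = -13 - 34 = -47
New sum = old_sum + delta = 129 + (-47) = 82

Answer: 82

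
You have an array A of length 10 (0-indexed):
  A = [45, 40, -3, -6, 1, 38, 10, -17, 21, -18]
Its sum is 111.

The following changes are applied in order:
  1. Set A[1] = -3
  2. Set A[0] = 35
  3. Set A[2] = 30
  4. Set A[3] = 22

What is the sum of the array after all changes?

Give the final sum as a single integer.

Initial sum: 111
Change 1: A[1] 40 -> -3, delta = -43, sum = 68
Change 2: A[0] 45 -> 35, delta = -10, sum = 58
Change 3: A[2] -3 -> 30, delta = 33, sum = 91
Change 4: A[3] -6 -> 22, delta = 28, sum = 119

Answer: 119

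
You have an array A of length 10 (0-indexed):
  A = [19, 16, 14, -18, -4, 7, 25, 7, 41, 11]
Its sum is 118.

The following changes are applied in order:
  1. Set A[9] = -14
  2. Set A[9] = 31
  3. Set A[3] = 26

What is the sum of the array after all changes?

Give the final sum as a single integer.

Answer: 182

Derivation:
Initial sum: 118
Change 1: A[9] 11 -> -14, delta = -25, sum = 93
Change 2: A[9] -14 -> 31, delta = 45, sum = 138
Change 3: A[3] -18 -> 26, delta = 44, sum = 182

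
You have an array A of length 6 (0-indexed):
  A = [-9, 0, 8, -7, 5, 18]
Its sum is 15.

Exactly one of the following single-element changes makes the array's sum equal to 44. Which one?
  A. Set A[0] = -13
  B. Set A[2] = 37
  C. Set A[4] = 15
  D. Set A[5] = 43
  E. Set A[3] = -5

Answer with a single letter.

Answer: B

Derivation:
Option A: A[0] -9->-13, delta=-4, new_sum=15+(-4)=11
Option B: A[2] 8->37, delta=29, new_sum=15+(29)=44 <-- matches target
Option C: A[4] 5->15, delta=10, new_sum=15+(10)=25
Option D: A[5] 18->43, delta=25, new_sum=15+(25)=40
Option E: A[3] -7->-5, delta=2, new_sum=15+(2)=17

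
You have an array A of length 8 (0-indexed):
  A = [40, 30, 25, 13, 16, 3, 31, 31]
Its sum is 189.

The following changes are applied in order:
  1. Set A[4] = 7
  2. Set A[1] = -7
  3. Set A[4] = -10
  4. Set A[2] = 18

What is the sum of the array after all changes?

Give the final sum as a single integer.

Initial sum: 189
Change 1: A[4] 16 -> 7, delta = -9, sum = 180
Change 2: A[1] 30 -> -7, delta = -37, sum = 143
Change 3: A[4] 7 -> -10, delta = -17, sum = 126
Change 4: A[2] 25 -> 18, delta = -7, sum = 119

Answer: 119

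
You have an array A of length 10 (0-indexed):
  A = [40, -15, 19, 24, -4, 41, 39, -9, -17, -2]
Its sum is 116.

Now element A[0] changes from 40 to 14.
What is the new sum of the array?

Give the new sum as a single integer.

Old value at index 0: 40
New value at index 0: 14
Delta = 14 - 40 = -26
New sum = old_sum + delta = 116 + (-26) = 90

Answer: 90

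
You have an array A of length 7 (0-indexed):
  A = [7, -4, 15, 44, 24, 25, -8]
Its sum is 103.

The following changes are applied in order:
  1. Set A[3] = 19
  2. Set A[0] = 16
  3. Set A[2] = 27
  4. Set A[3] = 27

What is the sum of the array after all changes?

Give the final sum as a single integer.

Initial sum: 103
Change 1: A[3] 44 -> 19, delta = -25, sum = 78
Change 2: A[0] 7 -> 16, delta = 9, sum = 87
Change 3: A[2] 15 -> 27, delta = 12, sum = 99
Change 4: A[3] 19 -> 27, delta = 8, sum = 107

Answer: 107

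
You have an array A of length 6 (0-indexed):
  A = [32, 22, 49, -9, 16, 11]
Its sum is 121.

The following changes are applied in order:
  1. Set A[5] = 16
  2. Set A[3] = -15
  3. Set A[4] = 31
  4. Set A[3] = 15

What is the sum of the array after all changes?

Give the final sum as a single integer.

Answer: 165

Derivation:
Initial sum: 121
Change 1: A[5] 11 -> 16, delta = 5, sum = 126
Change 2: A[3] -9 -> -15, delta = -6, sum = 120
Change 3: A[4] 16 -> 31, delta = 15, sum = 135
Change 4: A[3] -15 -> 15, delta = 30, sum = 165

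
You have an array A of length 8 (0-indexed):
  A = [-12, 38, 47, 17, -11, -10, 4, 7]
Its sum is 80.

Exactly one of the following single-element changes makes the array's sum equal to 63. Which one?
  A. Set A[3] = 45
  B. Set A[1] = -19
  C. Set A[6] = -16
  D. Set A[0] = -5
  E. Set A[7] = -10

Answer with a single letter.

Option A: A[3] 17->45, delta=28, new_sum=80+(28)=108
Option B: A[1] 38->-19, delta=-57, new_sum=80+(-57)=23
Option C: A[6] 4->-16, delta=-20, new_sum=80+(-20)=60
Option D: A[0] -12->-5, delta=7, new_sum=80+(7)=87
Option E: A[7] 7->-10, delta=-17, new_sum=80+(-17)=63 <-- matches target

Answer: E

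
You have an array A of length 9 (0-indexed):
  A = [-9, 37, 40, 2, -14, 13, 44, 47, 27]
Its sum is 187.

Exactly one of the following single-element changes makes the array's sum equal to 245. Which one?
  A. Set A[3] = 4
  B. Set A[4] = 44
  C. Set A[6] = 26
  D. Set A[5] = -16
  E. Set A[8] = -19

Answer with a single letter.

Option A: A[3] 2->4, delta=2, new_sum=187+(2)=189
Option B: A[4] -14->44, delta=58, new_sum=187+(58)=245 <-- matches target
Option C: A[6] 44->26, delta=-18, new_sum=187+(-18)=169
Option D: A[5] 13->-16, delta=-29, new_sum=187+(-29)=158
Option E: A[8] 27->-19, delta=-46, new_sum=187+(-46)=141

Answer: B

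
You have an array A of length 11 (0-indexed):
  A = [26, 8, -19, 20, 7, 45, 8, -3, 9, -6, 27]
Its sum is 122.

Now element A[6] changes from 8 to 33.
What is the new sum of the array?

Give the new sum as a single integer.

Answer: 147

Derivation:
Old value at index 6: 8
New value at index 6: 33
Delta = 33 - 8 = 25
New sum = old_sum + delta = 122 + (25) = 147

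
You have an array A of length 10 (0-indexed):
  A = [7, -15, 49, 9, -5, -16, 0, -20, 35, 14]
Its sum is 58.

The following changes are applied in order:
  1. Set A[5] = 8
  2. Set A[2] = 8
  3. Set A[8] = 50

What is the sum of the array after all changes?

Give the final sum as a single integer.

Initial sum: 58
Change 1: A[5] -16 -> 8, delta = 24, sum = 82
Change 2: A[2] 49 -> 8, delta = -41, sum = 41
Change 3: A[8] 35 -> 50, delta = 15, sum = 56

Answer: 56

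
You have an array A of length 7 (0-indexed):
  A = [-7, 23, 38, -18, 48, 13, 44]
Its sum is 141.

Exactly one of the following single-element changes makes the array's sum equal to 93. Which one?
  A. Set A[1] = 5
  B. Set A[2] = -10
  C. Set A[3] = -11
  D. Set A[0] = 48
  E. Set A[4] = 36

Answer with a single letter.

Option A: A[1] 23->5, delta=-18, new_sum=141+(-18)=123
Option B: A[2] 38->-10, delta=-48, new_sum=141+(-48)=93 <-- matches target
Option C: A[3] -18->-11, delta=7, new_sum=141+(7)=148
Option D: A[0] -7->48, delta=55, new_sum=141+(55)=196
Option E: A[4] 48->36, delta=-12, new_sum=141+(-12)=129

Answer: B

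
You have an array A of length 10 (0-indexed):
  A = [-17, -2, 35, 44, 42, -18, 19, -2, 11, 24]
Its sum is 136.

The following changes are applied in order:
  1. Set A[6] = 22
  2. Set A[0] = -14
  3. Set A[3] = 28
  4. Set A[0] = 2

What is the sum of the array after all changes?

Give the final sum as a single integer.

Answer: 142

Derivation:
Initial sum: 136
Change 1: A[6] 19 -> 22, delta = 3, sum = 139
Change 2: A[0] -17 -> -14, delta = 3, sum = 142
Change 3: A[3] 44 -> 28, delta = -16, sum = 126
Change 4: A[0] -14 -> 2, delta = 16, sum = 142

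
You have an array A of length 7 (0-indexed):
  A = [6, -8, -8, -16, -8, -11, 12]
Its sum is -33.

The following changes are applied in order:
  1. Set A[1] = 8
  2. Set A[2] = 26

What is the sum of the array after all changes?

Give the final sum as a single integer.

Initial sum: -33
Change 1: A[1] -8 -> 8, delta = 16, sum = -17
Change 2: A[2] -8 -> 26, delta = 34, sum = 17

Answer: 17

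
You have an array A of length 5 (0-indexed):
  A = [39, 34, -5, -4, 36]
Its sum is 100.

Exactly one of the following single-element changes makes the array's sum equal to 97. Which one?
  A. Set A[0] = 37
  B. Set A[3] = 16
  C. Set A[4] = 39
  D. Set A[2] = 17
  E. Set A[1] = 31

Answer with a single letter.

Answer: E

Derivation:
Option A: A[0] 39->37, delta=-2, new_sum=100+(-2)=98
Option B: A[3] -4->16, delta=20, new_sum=100+(20)=120
Option C: A[4] 36->39, delta=3, new_sum=100+(3)=103
Option D: A[2] -5->17, delta=22, new_sum=100+(22)=122
Option E: A[1] 34->31, delta=-3, new_sum=100+(-3)=97 <-- matches target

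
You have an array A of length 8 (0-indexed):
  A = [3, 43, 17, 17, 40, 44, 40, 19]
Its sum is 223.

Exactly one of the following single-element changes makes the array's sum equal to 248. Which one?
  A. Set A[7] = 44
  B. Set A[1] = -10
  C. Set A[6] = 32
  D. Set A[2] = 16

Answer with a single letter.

Answer: A

Derivation:
Option A: A[7] 19->44, delta=25, new_sum=223+(25)=248 <-- matches target
Option B: A[1] 43->-10, delta=-53, new_sum=223+(-53)=170
Option C: A[6] 40->32, delta=-8, new_sum=223+(-8)=215
Option D: A[2] 17->16, delta=-1, new_sum=223+(-1)=222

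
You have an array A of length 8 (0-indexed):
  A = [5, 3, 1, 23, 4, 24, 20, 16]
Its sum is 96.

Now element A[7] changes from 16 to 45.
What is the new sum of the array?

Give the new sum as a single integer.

Old value at index 7: 16
New value at index 7: 45
Delta = 45 - 16 = 29
New sum = old_sum + delta = 96 + (29) = 125

Answer: 125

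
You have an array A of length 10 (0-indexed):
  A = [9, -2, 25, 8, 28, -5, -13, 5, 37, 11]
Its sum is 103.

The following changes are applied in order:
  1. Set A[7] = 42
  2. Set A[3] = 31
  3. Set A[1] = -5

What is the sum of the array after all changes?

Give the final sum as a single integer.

Answer: 160

Derivation:
Initial sum: 103
Change 1: A[7] 5 -> 42, delta = 37, sum = 140
Change 2: A[3] 8 -> 31, delta = 23, sum = 163
Change 3: A[1] -2 -> -5, delta = -3, sum = 160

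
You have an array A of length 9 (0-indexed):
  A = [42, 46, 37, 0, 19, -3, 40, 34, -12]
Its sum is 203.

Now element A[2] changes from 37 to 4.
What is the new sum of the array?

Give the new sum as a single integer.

Old value at index 2: 37
New value at index 2: 4
Delta = 4 - 37 = -33
New sum = old_sum + delta = 203 + (-33) = 170

Answer: 170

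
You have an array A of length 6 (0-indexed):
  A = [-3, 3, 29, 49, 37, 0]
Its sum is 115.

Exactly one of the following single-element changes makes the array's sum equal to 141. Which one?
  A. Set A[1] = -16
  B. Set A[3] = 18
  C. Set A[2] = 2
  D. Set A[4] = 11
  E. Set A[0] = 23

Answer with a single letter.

Answer: E

Derivation:
Option A: A[1] 3->-16, delta=-19, new_sum=115+(-19)=96
Option B: A[3] 49->18, delta=-31, new_sum=115+(-31)=84
Option C: A[2] 29->2, delta=-27, new_sum=115+(-27)=88
Option D: A[4] 37->11, delta=-26, new_sum=115+(-26)=89
Option E: A[0] -3->23, delta=26, new_sum=115+(26)=141 <-- matches target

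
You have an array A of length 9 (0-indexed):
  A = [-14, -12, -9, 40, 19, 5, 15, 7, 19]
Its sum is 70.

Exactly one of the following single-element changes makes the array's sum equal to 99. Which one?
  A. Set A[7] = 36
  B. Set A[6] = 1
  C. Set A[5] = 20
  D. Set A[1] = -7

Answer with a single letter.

Answer: A

Derivation:
Option A: A[7] 7->36, delta=29, new_sum=70+(29)=99 <-- matches target
Option B: A[6] 15->1, delta=-14, new_sum=70+(-14)=56
Option C: A[5] 5->20, delta=15, new_sum=70+(15)=85
Option D: A[1] -12->-7, delta=5, new_sum=70+(5)=75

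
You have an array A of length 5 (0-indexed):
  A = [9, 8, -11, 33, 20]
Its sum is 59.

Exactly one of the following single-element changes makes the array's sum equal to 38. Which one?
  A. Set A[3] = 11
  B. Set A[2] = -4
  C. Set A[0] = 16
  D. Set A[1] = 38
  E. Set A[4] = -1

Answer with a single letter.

Option A: A[3] 33->11, delta=-22, new_sum=59+(-22)=37
Option B: A[2] -11->-4, delta=7, new_sum=59+(7)=66
Option C: A[0] 9->16, delta=7, new_sum=59+(7)=66
Option D: A[1] 8->38, delta=30, new_sum=59+(30)=89
Option E: A[4] 20->-1, delta=-21, new_sum=59+(-21)=38 <-- matches target

Answer: E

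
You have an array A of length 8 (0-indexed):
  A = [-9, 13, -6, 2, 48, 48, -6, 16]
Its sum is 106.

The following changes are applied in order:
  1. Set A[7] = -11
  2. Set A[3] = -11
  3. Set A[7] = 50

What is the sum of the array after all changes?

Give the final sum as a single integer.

Answer: 127

Derivation:
Initial sum: 106
Change 1: A[7] 16 -> -11, delta = -27, sum = 79
Change 2: A[3] 2 -> -11, delta = -13, sum = 66
Change 3: A[7] -11 -> 50, delta = 61, sum = 127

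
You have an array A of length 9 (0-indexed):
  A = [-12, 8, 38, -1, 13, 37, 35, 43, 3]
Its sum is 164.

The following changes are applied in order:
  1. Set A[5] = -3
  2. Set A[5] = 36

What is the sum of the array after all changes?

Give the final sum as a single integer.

Answer: 163

Derivation:
Initial sum: 164
Change 1: A[5] 37 -> -3, delta = -40, sum = 124
Change 2: A[5] -3 -> 36, delta = 39, sum = 163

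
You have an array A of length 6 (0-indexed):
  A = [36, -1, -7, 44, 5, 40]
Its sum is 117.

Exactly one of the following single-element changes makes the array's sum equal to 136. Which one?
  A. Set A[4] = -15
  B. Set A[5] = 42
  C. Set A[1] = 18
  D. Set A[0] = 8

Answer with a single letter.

Answer: C

Derivation:
Option A: A[4] 5->-15, delta=-20, new_sum=117+(-20)=97
Option B: A[5] 40->42, delta=2, new_sum=117+(2)=119
Option C: A[1] -1->18, delta=19, new_sum=117+(19)=136 <-- matches target
Option D: A[0] 36->8, delta=-28, new_sum=117+(-28)=89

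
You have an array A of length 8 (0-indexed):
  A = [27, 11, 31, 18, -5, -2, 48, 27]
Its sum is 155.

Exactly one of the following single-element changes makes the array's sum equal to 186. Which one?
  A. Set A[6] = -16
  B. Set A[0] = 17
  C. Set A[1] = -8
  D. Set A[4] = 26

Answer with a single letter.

Option A: A[6] 48->-16, delta=-64, new_sum=155+(-64)=91
Option B: A[0] 27->17, delta=-10, new_sum=155+(-10)=145
Option C: A[1] 11->-8, delta=-19, new_sum=155+(-19)=136
Option D: A[4] -5->26, delta=31, new_sum=155+(31)=186 <-- matches target

Answer: D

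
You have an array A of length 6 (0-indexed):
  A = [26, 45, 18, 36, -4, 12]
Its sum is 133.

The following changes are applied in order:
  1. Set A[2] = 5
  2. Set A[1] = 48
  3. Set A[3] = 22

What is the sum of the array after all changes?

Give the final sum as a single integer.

Initial sum: 133
Change 1: A[2] 18 -> 5, delta = -13, sum = 120
Change 2: A[1] 45 -> 48, delta = 3, sum = 123
Change 3: A[3] 36 -> 22, delta = -14, sum = 109

Answer: 109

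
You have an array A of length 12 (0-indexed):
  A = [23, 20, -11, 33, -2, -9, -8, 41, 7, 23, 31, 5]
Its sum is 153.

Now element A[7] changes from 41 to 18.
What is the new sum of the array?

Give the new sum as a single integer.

Answer: 130

Derivation:
Old value at index 7: 41
New value at index 7: 18
Delta = 18 - 41 = -23
New sum = old_sum + delta = 153 + (-23) = 130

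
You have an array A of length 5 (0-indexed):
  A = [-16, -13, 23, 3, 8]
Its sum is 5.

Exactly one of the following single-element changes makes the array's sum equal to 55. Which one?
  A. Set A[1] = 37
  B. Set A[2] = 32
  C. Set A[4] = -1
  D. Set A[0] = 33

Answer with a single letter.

Answer: A

Derivation:
Option A: A[1] -13->37, delta=50, new_sum=5+(50)=55 <-- matches target
Option B: A[2] 23->32, delta=9, new_sum=5+(9)=14
Option C: A[4] 8->-1, delta=-9, new_sum=5+(-9)=-4
Option D: A[0] -16->33, delta=49, new_sum=5+(49)=54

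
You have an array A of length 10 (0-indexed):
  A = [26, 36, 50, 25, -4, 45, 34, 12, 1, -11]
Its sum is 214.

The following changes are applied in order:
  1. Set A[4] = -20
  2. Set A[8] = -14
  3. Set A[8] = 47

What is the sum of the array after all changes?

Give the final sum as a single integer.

Initial sum: 214
Change 1: A[4] -4 -> -20, delta = -16, sum = 198
Change 2: A[8] 1 -> -14, delta = -15, sum = 183
Change 3: A[8] -14 -> 47, delta = 61, sum = 244

Answer: 244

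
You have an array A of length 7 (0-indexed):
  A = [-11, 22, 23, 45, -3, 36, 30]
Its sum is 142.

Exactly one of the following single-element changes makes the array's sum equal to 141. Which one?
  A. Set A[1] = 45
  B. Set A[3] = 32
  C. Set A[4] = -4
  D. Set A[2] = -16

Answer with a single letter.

Option A: A[1] 22->45, delta=23, new_sum=142+(23)=165
Option B: A[3] 45->32, delta=-13, new_sum=142+(-13)=129
Option C: A[4] -3->-4, delta=-1, new_sum=142+(-1)=141 <-- matches target
Option D: A[2] 23->-16, delta=-39, new_sum=142+(-39)=103

Answer: C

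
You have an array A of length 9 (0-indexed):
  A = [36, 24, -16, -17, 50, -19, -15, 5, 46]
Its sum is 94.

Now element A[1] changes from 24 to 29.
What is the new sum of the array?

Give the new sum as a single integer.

Answer: 99

Derivation:
Old value at index 1: 24
New value at index 1: 29
Delta = 29 - 24 = 5
New sum = old_sum + delta = 94 + (5) = 99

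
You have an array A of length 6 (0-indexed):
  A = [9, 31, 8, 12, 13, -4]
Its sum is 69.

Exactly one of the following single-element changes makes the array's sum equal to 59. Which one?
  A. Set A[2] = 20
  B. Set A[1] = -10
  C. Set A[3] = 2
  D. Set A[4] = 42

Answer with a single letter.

Answer: C

Derivation:
Option A: A[2] 8->20, delta=12, new_sum=69+(12)=81
Option B: A[1] 31->-10, delta=-41, new_sum=69+(-41)=28
Option C: A[3] 12->2, delta=-10, new_sum=69+(-10)=59 <-- matches target
Option D: A[4] 13->42, delta=29, new_sum=69+(29)=98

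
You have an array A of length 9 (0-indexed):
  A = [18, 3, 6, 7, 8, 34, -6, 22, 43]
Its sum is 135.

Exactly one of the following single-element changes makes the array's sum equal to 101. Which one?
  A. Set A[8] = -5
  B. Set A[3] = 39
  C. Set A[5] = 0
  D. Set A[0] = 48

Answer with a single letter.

Answer: C

Derivation:
Option A: A[8] 43->-5, delta=-48, new_sum=135+(-48)=87
Option B: A[3] 7->39, delta=32, new_sum=135+(32)=167
Option C: A[5] 34->0, delta=-34, new_sum=135+(-34)=101 <-- matches target
Option D: A[0] 18->48, delta=30, new_sum=135+(30)=165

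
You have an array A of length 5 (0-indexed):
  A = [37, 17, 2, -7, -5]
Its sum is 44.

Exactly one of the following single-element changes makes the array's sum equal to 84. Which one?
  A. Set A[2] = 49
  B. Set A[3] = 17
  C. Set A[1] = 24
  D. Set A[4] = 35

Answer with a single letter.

Answer: D

Derivation:
Option A: A[2] 2->49, delta=47, new_sum=44+(47)=91
Option B: A[3] -7->17, delta=24, new_sum=44+(24)=68
Option C: A[1] 17->24, delta=7, new_sum=44+(7)=51
Option D: A[4] -5->35, delta=40, new_sum=44+(40)=84 <-- matches target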